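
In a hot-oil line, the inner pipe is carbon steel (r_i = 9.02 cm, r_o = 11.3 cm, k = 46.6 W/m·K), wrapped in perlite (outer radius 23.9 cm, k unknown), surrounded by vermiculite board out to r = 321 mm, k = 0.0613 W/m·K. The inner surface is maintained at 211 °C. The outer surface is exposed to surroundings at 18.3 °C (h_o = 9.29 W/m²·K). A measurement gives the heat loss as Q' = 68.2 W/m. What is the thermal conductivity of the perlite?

k = 0.0594 W/m·K

ΣR = ΔT/Q' = |211 − 18.3|/68.2 = 2.826 m·K/W
Known resistances:
  R'_carbon steel = ln(0.113/0.0902)/(2πk) = 0.2254/(2π·46.6) = 7.697×10^-4 m·K/W
  R'_vermiculite board = ln(0.321/0.239)/(2πk) = 0.2950/(2π·0.0613) = 0.7659 m·K/W
  R'_conv,out = 1/(2πr h) = 1/(2π·0.321·9.29) = 0.05337 m·K/W
R_perlite = ΣR − ΣR_known = 2.826 − 0.8200 = 2.006 m·K/W
ln(r₂/r₁)/(2πk) = 2.006 ⇒ k = 0.7491/(2π·2.006) = 0.0594 W/m·K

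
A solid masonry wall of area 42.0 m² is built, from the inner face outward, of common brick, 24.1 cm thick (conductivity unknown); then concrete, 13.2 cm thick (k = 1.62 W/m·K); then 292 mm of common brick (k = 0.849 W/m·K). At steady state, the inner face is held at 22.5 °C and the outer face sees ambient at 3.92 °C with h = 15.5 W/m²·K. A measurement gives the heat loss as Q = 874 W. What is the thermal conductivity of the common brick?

ΣR = ΔT/Q = |22.5 − 3.92|/874 = 0.02126 K/W
Known resistances:
  R_concrete = L/(kA) = 0.132/(1.62·42.0) = 0.001940 K/W
  R_common brick = L/(kA) = 0.292/(0.849·42.0) = 0.008189 K/W
  R_conv,out = 1/(hA) = 1/(15.5·42.0) = 0.001536 K/W
R_common brick = ΣR − ΣR_known = 0.02126 − 0.01167 = 0.009590 K/W
L/(kA) = 0.009590 ⇒ k = 0.241/(0.009590·42.0) = 0.598 W/m·K

k = 0.598 W/m·K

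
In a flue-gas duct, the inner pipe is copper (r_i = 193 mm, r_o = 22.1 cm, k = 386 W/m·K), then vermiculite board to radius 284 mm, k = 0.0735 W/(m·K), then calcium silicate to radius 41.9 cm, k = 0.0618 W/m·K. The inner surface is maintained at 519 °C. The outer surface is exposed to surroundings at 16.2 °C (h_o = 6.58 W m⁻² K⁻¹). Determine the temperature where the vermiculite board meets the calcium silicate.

T = 349 °C

Series thermal resistances, inner to outer:
  R'_copper = ln(0.221/0.193)/(2πk) = 0.1355/(2π·386) = 5.586×10^-5 m·K/W
  R'_vermiculite board = ln(0.284/0.221)/(2πk) = 0.2508/(2π·0.0735) = 0.5431 m·K/W
  R'_calcium silicate = ln(0.419/0.284)/(2πk) = 0.3889/(2π·0.0618) = 1.002 m·K/W
  R'_conv,out = 1/(2πr h) = 1/(2π·0.419·6.58) = 0.05773 m·K/W
ΣR = 5.586×10^-5 + 0.5431 + 1.002 + 0.05773 = 1.603 m·K/W
Q' = ΔT/ΣR = (519 °C − 16.2 °C)/1.603 = 313.7 W/m
From the inner boundary to the vermiculite board/calcium silicate interface, ΣR_partial = 0.5432 m·K/W.
T_interface = T_in − Q'·ΣR_partial = 519 °C − (313.7)(0.5432) = 349 °C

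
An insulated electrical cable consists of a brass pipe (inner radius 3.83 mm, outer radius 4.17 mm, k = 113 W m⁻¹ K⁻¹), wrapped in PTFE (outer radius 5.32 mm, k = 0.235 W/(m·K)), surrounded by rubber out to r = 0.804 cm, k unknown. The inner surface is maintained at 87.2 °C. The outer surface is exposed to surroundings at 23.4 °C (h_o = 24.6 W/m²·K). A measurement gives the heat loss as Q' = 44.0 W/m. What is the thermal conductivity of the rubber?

ΣR = ΔT/Q' = |87.2 − 23.4|/44.0 = 1.450 m·K/W
Known resistances:
  R'_brass = ln(0.00417/0.00383)/(2πk) = 0.08505/(2π·113) = 1.198×10^-4 m·K/W
  R'_PTFE = ln(0.00532/0.00417)/(2πk) = 0.2436/(2π·0.235) = 0.1650 m·K/W
  R'_conv,out = 1/(2πr h) = 1/(2π·0.00804·24.6) = 0.8047 m·K/W
R_rubber = ΣR − ΣR_known = 1.450 − 0.9698 = 0.4802 m·K/W
ln(r₂/r₁)/(2πk) = 0.4802 ⇒ k = 0.4130/(2π·0.4802) = 0.137 W/m·K

k = 0.137 W/m·K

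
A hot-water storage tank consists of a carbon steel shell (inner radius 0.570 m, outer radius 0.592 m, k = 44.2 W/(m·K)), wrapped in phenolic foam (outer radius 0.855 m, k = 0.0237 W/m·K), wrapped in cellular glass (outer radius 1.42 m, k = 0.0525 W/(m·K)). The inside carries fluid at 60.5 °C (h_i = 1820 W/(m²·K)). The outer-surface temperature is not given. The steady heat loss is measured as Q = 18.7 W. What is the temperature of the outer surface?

Series resistances:
  R_conv,in = 1/(4πr²h) = 1/(4π·0.570²·1820) = 1.346×10^-4 K/W
  R_carbon steel = (1/0.570 − 1/0.592)/(4πk) = 0.06520/(4π·44.2) = 1.174×10^-4 K/W
  R_phenolic foam = (1/0.592 − 1/0.855)/(4πk) = 0.5196/(4π·0.0237) = 1.745 K/W
  R_cellular glass = (1/0.855 − 1/1.42)/(4πk) = 0.4654/(4π·0.0525) = 0.7054 K/W
ΣR = 2.450 K/W
ΔT = Q·ΣR = 18.7 × 2.450 = 45.82 K
Heat flows outward, so T_out = T_in − ΔT = 60.5 − 45.82 = 14.7 °C

T_out = 14.7 °C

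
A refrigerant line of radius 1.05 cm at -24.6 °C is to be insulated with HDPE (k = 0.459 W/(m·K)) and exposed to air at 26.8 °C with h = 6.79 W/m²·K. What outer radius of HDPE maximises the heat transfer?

For a cylinder, r_cr = k_ins/h = 0.459/6.79 = 0.0676 m = 6.76 cm

r_cr = 6.76 cm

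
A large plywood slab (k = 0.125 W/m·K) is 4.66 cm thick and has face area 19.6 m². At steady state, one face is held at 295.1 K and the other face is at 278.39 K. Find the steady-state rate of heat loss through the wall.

Q = 879 W

Q = kA·ΔT/L = 0.125 × 19.6 × |295.1 K − 278.39 K| / 0.0466 = 879 W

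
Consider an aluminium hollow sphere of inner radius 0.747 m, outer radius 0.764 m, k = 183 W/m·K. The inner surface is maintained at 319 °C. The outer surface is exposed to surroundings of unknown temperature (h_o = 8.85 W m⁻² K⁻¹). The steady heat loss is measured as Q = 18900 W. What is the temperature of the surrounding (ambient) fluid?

Series resistances:
  R_aluminium = (1/0.747 − 1/0.764)/(4πk) = 0.02979/(4π·183) = 1.295×10^-5 K/W
  R_conv,out = 1/(4πr²h) = 1/(4π·0.764²·8.85) = 0.01540 K/W
ΣR = 0.01542 K/W
ΔT = Q·ΣR = 18900 × 0.01542 = 291.4 K
Heat flows outward, so T_out = T_in − ΔT = 319 − 291.4 = 27.6 °C

T_out = 27.6 °C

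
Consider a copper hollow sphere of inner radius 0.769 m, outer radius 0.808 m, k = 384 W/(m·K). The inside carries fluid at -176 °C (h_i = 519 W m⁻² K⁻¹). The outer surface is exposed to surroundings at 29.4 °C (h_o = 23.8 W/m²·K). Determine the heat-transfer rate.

Treat each layer as a resistance in series:
  R_conv,in = 1/(4πr²h) = 1/(4π·0.769²·519) = 2.593×10^-4 K/W
  R_copper = (1/0.769 − 1/0.808)/(4πk) = 0.06277/(4π·384) = 1.301×10^-5 K/W
  R_conv,out = 1/(4πr²h) = 1/(4π·0.808²·23.8) = 0.005121 K/W
ΣR = 2.593×10^-4 + 1.301×10^-5 + 0.005121 = 0.005393 K/W
Q = ΔT/ΣR = (-176 °C − 29.4 °C)/0.005393 = -38100 W
(Negative Q ⇒ heat flows inward; heat gain = 38100 W.)

Q = 38.1 kW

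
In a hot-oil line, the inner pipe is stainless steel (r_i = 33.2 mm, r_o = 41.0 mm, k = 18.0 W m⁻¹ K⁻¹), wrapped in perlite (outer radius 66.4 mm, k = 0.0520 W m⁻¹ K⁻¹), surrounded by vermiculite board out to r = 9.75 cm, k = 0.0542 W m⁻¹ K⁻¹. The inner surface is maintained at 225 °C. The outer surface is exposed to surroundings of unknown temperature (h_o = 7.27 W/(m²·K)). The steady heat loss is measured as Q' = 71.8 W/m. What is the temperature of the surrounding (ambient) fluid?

Series resistances:
  R'_stainless steel = ln(0.0410/0.0332)/(2πk) = 0.2110/(2π·18.0) = 0.001866 m·K/W
  R'_perlite = ln(0.0664/0.0410)/(2πk) = 0.4821/(2π·0.0520) = 1.476 m·K/W
  R'_vermiculite board = ln(0.0975/0.0664)/(2πk) = 0.3842/(2π·0.0542) = 1.128 m·K/W
  R'_conv,out = 1/(2πr h) = 1/(2π·0.0975·7.27) = 0.2245 m·K/W
ΣR = 2.830 m·K/W
ΔT = Q'·ΣR = 71.8 × 2.830 = 203.2 K
Heat flows outward, so T_out = T_in − ΔT = 225 − 203.2 = 21.8 °C

T_out = 21.8 °C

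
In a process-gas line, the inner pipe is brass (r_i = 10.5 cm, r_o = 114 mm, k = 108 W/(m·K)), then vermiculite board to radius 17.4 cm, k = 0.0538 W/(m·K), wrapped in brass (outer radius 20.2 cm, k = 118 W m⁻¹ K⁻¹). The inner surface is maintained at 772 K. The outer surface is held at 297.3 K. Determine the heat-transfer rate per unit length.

Treat each layer as a resistance in series:
  R'_brass = ln(0.114/0.105)/(2πk) = 0.08224/(2π·108) = 1.212×10^-4 m·K/W
  R'_vermiculite board = ln(0.174/0.114)/(2πk) = 0.4229/(2π·0.0538) = 1.251 m·K/W
  R'_brass = ln(0.202/0.174)/(2πk) = 0.1492/(2π·118) = 2.013×10^-4 m·K/W
ΣR = 1.212×10^-4 + 1.251 + 2.013×10^-4 = 1.251 m·K/W
Q' = ΔT/ΣR = (772 K − 297.3 K)/1.251 = 379 W/m

Q' = 379 W/m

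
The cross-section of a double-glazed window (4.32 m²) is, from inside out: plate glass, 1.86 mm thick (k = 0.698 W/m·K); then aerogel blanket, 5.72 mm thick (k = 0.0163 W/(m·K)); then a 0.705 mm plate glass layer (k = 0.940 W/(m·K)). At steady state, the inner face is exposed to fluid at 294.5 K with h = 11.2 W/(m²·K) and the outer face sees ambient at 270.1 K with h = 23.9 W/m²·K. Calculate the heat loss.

Series thermal resistances, inner to outer:
  R_conv,in = 1/(hA) = 1/(11.2·4.32) = 0.02067 K/W
  R_plate glass = L/(kA) = 0.00186/(0.698·4.32) = 6.168×10^-4 K/W
  R_aerogel blanket = L/(kA) = 0.00572/(0.0163·4.32) = 0.08123 K/W
  R_plate glass = L/(kA) = 7.05×10^-4/(0.940·4.32) = 1.736×10^-4 K/W
  R_conv,out = 1/(hA) = 1/(23.9·4.32) = 0.009685 K/W
ΣR = 0.02067 + 6.168×10^-4 + 0.08123 + 1.736×10^-4 + 0.009685 = 0.1124 K/W
Q = ΔT/ΣR = (294.5 K − 270.1 K)/0.1124 = 217 W

Q = 217 W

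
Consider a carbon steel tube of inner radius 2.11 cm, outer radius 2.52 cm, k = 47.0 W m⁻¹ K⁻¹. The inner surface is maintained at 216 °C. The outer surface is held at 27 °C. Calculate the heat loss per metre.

Q' = 314 kW/m

Q' = 2πk·ΔT/ln(r₂/r₁) = 2π × 47.0 × 189 / ln(0.0252/0.0211) = 3.14×10^5 W/m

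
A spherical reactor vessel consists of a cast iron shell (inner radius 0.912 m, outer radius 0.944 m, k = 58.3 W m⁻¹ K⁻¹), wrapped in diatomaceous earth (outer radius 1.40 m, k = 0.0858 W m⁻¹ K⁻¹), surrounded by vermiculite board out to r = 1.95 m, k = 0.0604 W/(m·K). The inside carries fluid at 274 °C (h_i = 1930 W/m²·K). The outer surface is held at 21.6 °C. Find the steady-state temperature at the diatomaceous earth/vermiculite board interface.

T = 136 °C

Treat each layer as a resistance in series:
  R_conv,in = 1/(4πr²h) = 1/(4π·0.912²·1930) = 4.957×10^-5 K/W
  R_cast iron = (1/0.912 − 1/0.944)/(4πk) = 0.03717/(4π·58.3) = 5.073×10^-5 K/W
  R_diatomaceous earth = (1/0.944 − 1/1.40)/(4πk) = 0.3450/(4π·0.0858) = 0.3200 K/W
  R_vermiculite board = (1/1.40 − 1/1.95)/(4πk) = 0.2015/(4π·0.0604) = 0.2654 K/W
ΣR = 4.957×10^-5 + 5.073×10^-5 + 0.3200 + 0.2654 = 0.5855 K/W
Q = ΔT/ΣR = (274 °C − 21.6 °C)/0.5855 = 431.1 W
From the inner boundary to the diatomaceous earth/vermiculite board interface, ΣR_partial = 0.3201 K/W.
T_interface = T_in − Q·ΣR_partial = 274 °C − (431.1)(0.3201) = 136 °C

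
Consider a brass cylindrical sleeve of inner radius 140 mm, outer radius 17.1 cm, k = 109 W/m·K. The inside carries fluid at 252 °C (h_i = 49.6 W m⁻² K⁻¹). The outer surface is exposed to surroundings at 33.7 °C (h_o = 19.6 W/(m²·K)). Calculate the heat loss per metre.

Treat each layer as a resistance in series:
  R'_conv,in = 1/(2πr h) = 1/(2π·0.140·49.6) = 0.02292 m·K/W
  R'_brass = ln(0.171/0.140)/(2πk) = 0.2000/(2π·109) = 2.921×10^-4 m·K/W
  R'_conv,out = 1/(2πr h) = 1/(2π·0.171·19.6) = 0.04749 m·K/W
ΣR = 0.02292 + 2.921×10^-4 + 0.04749 = 0.07070 m·K/W
Q' = ΔT/ΣR = (252 °C − 33.7 °C)/0.07070 = 3090 W/m

Q' = 3.09 kW/m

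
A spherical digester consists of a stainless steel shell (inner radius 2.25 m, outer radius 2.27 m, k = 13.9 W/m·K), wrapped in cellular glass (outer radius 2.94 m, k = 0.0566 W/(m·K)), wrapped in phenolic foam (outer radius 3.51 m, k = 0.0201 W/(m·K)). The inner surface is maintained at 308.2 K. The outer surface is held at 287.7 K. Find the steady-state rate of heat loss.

Q = 57.0 W

Treat each layer as a resistance in series:
  R_stainless steel = (1/2.25 − 1/2.27)/(4πk) = 0.003916/(4π·13.9) = 2.242×10^-5 K/W
  R_cellular glass = (1/2.27 − 1/2.94)/(4πk) = 0.1004/(4π·0.0566) = 0.1411 K/W
  R_phenolic foam = (1/2.94 − 1/3.51)/(4πk) = 0.05524/(4π·0.0201) = 0.2187 K/W
ΣR = 2.242×10^-5 + 0.1411 + 0.2187 = 0.3598 K/W
Q = ΔT/ΣR = (308.2 K − 287.7 K)/0.3598 = 57.0 W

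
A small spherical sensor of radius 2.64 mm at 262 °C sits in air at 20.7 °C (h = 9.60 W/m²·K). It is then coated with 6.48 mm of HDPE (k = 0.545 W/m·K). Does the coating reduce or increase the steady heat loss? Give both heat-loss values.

Critical radius for a sphere: r_cr = 2k/h = 0.114 m = 11.4 cm.
Outer radius after coating: r₂ = 0.00264 + 0.00648 = 0.00912 m.
Since r₁ < r_cr and r₂ ≤ r_cr, the coating moves toward the maximum at r_cr — heat loss rises.
Bare: R = 1/(4πr₁²h) = 1189 K/W; Q = 241.3/1189 = 0.203 W.
Coated: R = R_cond + R_conv = 139.0 K/W; Q = 241.3/139.0 = 1.74 W.

increases: 0.203 → 1.74 W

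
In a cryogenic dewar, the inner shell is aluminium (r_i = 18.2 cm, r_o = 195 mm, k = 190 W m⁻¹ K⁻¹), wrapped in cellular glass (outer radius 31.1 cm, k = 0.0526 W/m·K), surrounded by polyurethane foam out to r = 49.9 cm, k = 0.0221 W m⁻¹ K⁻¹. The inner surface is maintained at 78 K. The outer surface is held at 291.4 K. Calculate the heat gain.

Series thermal resistances, inner to outer:
  R_aluminium = (1/0.182 − 1/0.195)/(4πk) = 0.3663/(4π·190) = 1.534×10^-4 K/W
  R_cellular glass = (1/0.195 − 1/0.311)/(4πk) = 1.913/(4π·0.0526) = 2.894 K/W
  R_polyurethane foam = (1/0.311 − 1/0.499)/(4πk) = 1.211/(4π·0.0221) = 4.362 K/W
ΣR = 1.534×10^-4 + 2.894 + 4.362 = 7.256 K/W
Q = ΔT/ΣR = (78 K − 291.4 K)/7.256 = -29.4 W
(Negative Q ⇒ heat flows inward; heat gain = 29.4 W.)

Q = 29.4 W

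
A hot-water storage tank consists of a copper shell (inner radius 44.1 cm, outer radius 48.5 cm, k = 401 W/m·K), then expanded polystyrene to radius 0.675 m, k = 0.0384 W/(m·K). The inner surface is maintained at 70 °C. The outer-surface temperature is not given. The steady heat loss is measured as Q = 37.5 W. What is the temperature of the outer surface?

T_out = 24.9 °C

Sum the resistances:
  R_copper = (1/0.441 − 1/0.485)/(4πk) = 0.2057/(4π·401) = 4.082×10^-5 K/W
  R_expanded polystyrene = (1/0.485 − 1/0.675)/(4πk) = 0.5804/(4π·0.0384) = 1.203 K/W
ΣR = 1.203 K/W
ΔT = Q·ΣR = 37.5 × 1.203 = 45.11 K
Heat flows outward, so T_out = T_in − ΔT = 70 − 45.11 = 24.9 °C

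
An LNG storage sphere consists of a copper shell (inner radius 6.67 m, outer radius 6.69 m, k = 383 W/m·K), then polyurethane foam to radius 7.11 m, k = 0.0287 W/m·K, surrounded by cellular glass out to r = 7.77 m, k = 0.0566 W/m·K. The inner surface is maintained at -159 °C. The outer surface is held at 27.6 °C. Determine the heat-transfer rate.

Series thermal resistances, inner to outer:
  R_copper = (1/6.67 − 1/6.69)/(4πk) = 4.482×10^-4/(4π·383) = 9.313×10^-8 K/W
  R_polyurethane foam = (1/6.69 − 1/7.11)/(4πk) = 0.008830/(4π·0.0287) = 0.02448 K/W
  R_cellular glass = (1/7.11 − 1/7.77)/(4πk) = 0.01195/(4π·0.0566) = 0.01680 K/W
ΣR = 9.313×10^-8 + 0.02448 + 0.01680 = 0.04128 K/W
Q = ΔT/ΣR = (-159 °C − 27.6 °C)/0.04128 = -4520 W
(Negative Q ⇒ heat flows inward; heat gain = 4520 W.)

Q = 4520 W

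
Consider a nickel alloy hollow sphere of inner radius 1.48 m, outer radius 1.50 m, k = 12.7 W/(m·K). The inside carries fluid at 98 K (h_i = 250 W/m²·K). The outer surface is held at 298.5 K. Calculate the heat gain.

Treat each layer as a resistance in series:
  R_conv,in = 1/(4πr²h) = 1/(4π·1.48²·250) = 1.453×10^-4 K/W
  R_nickel alloy = (1/1.48 − 1/1.50)/(4πk) = 0.009009/(4π·12.7) = 5.645×10^-5 K/W
ΣR = 1.453×10^-4 + 5.645×10^-5 = 2.017×10^-4 K/W
Q = ΔT/ΣR = (98 K − 298.5 K)/2.017×10^-4 = -9.94×10^5 W
(Negative Q ⇒ heat flows inward; heat gain = 9.94×10^5 W.)

Q = 9.94×10^5 W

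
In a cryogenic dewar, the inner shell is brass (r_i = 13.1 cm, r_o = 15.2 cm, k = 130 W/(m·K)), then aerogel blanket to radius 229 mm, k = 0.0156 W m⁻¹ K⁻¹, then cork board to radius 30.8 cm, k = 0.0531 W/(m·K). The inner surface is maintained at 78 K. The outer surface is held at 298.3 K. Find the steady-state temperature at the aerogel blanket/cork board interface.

Series thermal resistances, inner to outer:
  R_brass = (1/0.131 − 1/0.152)/(4πk) = 1.055/(4π·130) = 6.456×10^-4 K/W
  R_aerogel blanket = (1/0.152 − 1/0.229)/(4πk) = 2.212/(4π·0.0156) = 11.28 K/W
  R_cork board = (1/0.229 − 1/0.308)/(4πk) = 1.120/(4π·0.0531) = 1.679 K/W
ΣR = 6.456×10^-4 + 11.28 + 1.679 = 12.96 K/W
Q = ΔT/ΣR = (78 K − 298.3 K)/12.96 = -17.00 W
From the inner boundary to the aerogel blanket/cork board interface, ΣR_partial = 11.28 K/W.
T_interface = T_in − Q·ΣR_partial = 78 K − (-17.00)(11.28) = 269.8 K

T = 269.8 K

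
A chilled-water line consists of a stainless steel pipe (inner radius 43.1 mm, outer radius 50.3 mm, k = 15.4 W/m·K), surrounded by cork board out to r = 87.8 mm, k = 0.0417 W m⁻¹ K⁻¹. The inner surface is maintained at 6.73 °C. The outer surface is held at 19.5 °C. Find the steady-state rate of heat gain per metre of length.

Series thermal resistances, inner to outer:
  R'_stainless steel = ln(0.0503/0.0431)/(2πk) = 0.1545/(2π·15.4) = 0.001597 m·K/W
  R'_cork board = ln(0.0878/0.0503)/(2πk) = 0.5571/(2π·0.0417) = 2.126 m·K/W
ΣR = 0.001597 + 2.126 = 2.128 m·K/W
Q' = ΔT/ΣR = (6.73 °C − 19.5 °C)/2.128 = -6.00 W/m
(Negative Q' ⇒ heat flows inward; heat gain = 6.00 W/m.)

Q' = 6.00 W/m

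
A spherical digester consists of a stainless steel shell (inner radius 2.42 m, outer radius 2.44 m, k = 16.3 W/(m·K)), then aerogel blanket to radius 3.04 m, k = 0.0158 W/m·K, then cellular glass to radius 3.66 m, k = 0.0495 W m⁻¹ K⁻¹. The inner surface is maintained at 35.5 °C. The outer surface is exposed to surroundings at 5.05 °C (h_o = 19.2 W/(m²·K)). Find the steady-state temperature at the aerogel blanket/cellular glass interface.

Series thermal resistances, inner to outer:
  R_stainless steel = (1/2.42 − 1/2.44)/(4πk) = 0.003387/(4π·16.3) = 1.654×10^-5 K/W
  R_aerogel blanket = (1/2.44 − 1/3.04)/(4πk) = 0.08089/(4π·0.0158) = 0.4074 K/W
  R_cellular glass = (1/3.04 − 1/3.66)/(4πk) = 0.05572/(4π·0.0495) = 0.08958 K/W
  R_conv,out = 1/(4πr²h) = 1/(4π·3.66²·19.2) = 3.094×10^-4 K/W
ΣR = 1.654×10^-5 + 0.4074 + 0.08958 + 3.094×10^-4 = 0.4973 K/W
Q = ΔT/ΣR = (35.5 °C − 5.05 °C)/0.4973 = 61.23 W
From the inner boundary to the aerogel blanket/cellular glass interface, ΣR_partial = 0.4074 K/W.
T_interface = T_in − Q·ΣR_partial = 35.5 °C − (61.23)(0.4074) = 10.6 °C

T = 10.6 °C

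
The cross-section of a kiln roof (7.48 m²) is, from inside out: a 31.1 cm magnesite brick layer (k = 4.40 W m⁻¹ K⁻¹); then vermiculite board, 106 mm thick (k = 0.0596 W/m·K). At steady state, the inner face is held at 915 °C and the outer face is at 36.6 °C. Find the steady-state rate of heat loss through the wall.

Q = 3.55 kW

Series thermal resistances, inner to outer:
  R_magnesite brick = L/(kA) = 0.311/(4.40·7.48) = 0.009449 K/W
  R_vermiculite board = L/(kA) = 0.106/(0.0596·7.48) = 0.2378 K/W
ΣR = 0.009449 + 0.2378 = 0.2472 K/W
Q = ΔT/ΣR = (915 °C − 36.6 °C)/0.2472 = 3550 W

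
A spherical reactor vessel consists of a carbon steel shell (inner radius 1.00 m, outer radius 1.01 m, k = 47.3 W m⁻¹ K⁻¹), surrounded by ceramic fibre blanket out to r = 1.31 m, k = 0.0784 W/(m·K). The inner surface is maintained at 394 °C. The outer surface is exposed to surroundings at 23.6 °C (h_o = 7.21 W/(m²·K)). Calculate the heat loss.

Q = 1570 W

Treat each layer as a resistance in series:
  R_carbon steel = (1/1.00 − 1/1.01)/(4πk) = 0.009901/(4π·47.3) = 1.666×10^-5 K/W
  R_ceramic fibre blanket = (1/1.01 − 1/1.31)/(4πk) = 0.2267/(4π·0.0784) = 0.2301 K/W
  R_conv,out = 1/(4πr²h) = 1/(4π·1.31²·7.21) = 0.006432 K/W
ΣR = 1.666×10^-5 + 0.2301 + 0.006432 = 0.2365 K/W
Q = ΔT/ΣR = (394 °C − 23.6 °C)/0.2365 = 1570 W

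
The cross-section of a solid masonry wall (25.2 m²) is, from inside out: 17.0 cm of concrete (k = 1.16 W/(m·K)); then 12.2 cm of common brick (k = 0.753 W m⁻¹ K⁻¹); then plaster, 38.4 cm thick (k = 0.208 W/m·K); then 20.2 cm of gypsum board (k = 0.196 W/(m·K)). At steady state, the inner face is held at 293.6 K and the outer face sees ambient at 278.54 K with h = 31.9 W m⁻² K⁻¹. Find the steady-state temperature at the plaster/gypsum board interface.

T = 283.5 K

Treat each layer as a resistance in series:
  R_concrete = L/(kA) = 0.170/(1.16·25.2) = 0.005816 K/W
  R_common brick = L/(kA) = 0.122/(0.753·25.2) = 0.006429 K/W
  R_plaster = L/(kA) = 0.384/(0.208·25.2) = 0.07326 K/W
  R_gypsum board = L/(kA) = 0.202/(0.196·25.2) = 0.04090 K/W
  R_conv,out = 1/(hA) = 1/(31.9·25.2) = 0.001244 K/W
ΣR = 0.005816 + 0.006429 + 0.07326 + 0.04090 + 0.001244 = 0.1276 K/W
Q = ΔT/ΣR = (293.6 K − 278.54 K)/0.1276 = 118.0 W
From the inner boundary to the plaster/gypsum board interface, ΣR_partial = 0.08551 K/W.
T_interface = T_in − Q·ΣR_partial = 293.6 K − (118.0)(0.08551) = 283.5 K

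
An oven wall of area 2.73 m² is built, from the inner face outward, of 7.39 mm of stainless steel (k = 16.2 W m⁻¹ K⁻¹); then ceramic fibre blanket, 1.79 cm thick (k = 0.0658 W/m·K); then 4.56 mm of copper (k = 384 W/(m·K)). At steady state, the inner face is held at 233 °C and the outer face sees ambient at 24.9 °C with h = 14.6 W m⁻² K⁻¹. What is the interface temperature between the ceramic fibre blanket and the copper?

Resistance network (inner→outer):
  R_stainless steel = L/(kA) = 0.00739/(16.2·2.73) = 1.671×10^-4 K/W
  R_ceramic fibre blanket = L/(kA) = 0.0179/(0.0658·2.73) = 0.09965 K/W
  R_copper = L/(kA) = 0.00456/(384·2.73) = 4.350×10^-6 K/W
  R_conv,out = 1/(hA) = 1/(14.6·2.73) = 0.02509 K/W
ΣR = 1.671×10^-4 + 0.09965 + 4.350×10^-6 + 0.02509 = 0.1249 K/W
Q = ΔT/ΣR = (233 °C − 24.9 °C)/0.1249 = 1666 W
From the inner boundary to the ceramic fibre blanket/copper interface, ΣR_partial = 0.09982 K/W.
T_interface = T_in − Q·ΣR_partial = 233 °C − (1666)(0.09982) = 66.7 °C

T = 66.7 °C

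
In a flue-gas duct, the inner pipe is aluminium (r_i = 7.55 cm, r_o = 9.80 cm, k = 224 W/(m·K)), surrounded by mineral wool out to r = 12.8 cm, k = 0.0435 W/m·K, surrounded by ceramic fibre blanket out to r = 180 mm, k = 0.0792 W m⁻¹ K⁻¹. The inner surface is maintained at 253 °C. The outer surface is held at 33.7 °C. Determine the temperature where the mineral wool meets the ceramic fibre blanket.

T = 124 °C

Treat each layer as a resistance in series:
  R'_aluminium = ln(0.0980/0.0755)/(2πk) = 0.2608/(2π·224) = 1.853×10^-4 m·K/W
  R'_mineral wool = ln(0.128/0.0980)/(2πk) = 0.2671/(2π·0.0435) = 0.9771 m·K/W
  R'_ceramic fibre blanket = ln(0.180/0.128)/(2πk) = 0.3409/(2π·0.0792) = 0.6851 m·K/W
ΣR = 1.853×10^-4 + 0.9771 + 0.6851 = 1.662 m·K/W
Q' = ΔT/ΣR = (253 °C − 33.7 °C)/1.662 = 131.9 W/m
From the inner boundary to the mineral wool/ceramic fibre blanket interface, ΣR_partial = 0.9773 m·K/W.
T_interface = T_in − Q'·ΣR_partial = 253 °C − (131.9)(0.9773) = 124 °C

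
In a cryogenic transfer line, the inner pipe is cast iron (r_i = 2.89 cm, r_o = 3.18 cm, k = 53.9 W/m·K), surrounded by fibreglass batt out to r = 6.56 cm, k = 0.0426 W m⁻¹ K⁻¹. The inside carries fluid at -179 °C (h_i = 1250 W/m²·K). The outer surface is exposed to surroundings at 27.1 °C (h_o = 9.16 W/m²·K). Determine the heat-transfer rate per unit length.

Series thermal resistances, inner to outer:
  R'_conv,in = 1/(2πr h) = 1/(2π·0.0289·1250) = 0.004406 m·K/W
  R'_cast iron = ln(0.0318/0.0289)/(2πk) = 0.09562/(2π·53.9) = 2.824×10^-4 m·K/W
  R'_fibreglass batt = ln(0.0656/0.0318)/(2πk) = 0.7241/(2π·0.0426) = 2.705 m·K/W
  R'_conv,out = 1/(2πr h) = 1/(2π·0.0656·9.16) = 0.2649 m·K/W
ΣR = 0.004406 + 2.824×10^-4 + 2.705 + 0.2649 = 2.975 m·K/W
Q' = ΔT/ΣR = (-179 °C − 27.1 °C)/2.975 = -69.3 W/m
(Negative Q' ⇒ heat flows inward; heat gain = 69.3 W/m.)

Q' = 69.3 W/m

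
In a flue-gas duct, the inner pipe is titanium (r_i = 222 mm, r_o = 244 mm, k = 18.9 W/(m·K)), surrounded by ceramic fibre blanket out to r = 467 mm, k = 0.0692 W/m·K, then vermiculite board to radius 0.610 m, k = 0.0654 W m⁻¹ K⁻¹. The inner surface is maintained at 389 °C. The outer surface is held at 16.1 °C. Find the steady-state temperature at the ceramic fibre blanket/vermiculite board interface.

T = 129 °C

Treat each layer as a resistance in series:
  R'_titanium = ln(0.244/0.222)/(2πk) = 0.09449/(2π·18.9) = 7.957×10^-4 m·K/W
  R'_ceramic fibre blanket = ln(0.467/0.244)/(2πk) = 0.6492/(2π·0.0692) = 1.493 m·K/W
  R'_vermiculite board = ln(0.610/0.467)/(2πk) = 0.2671/(2π·0.0654) = 0.6501 m·K/W
ΣR = 7.957×10^-4 + 1.493 + 0.6501 = 2.144 m·K/W
Q' = ΔT/ΣR = (389 °C − 16.1 °C)/2.144 = 173.9 W/m
From the inner boundary to the ceramic fibre blanket/vermiculite board interface, ΣR_partial = 1.494 m·K/W.
T_interface = T_in − Q'·ΣR_partial = 389 °C − (173.9)(1.494) = 129 °C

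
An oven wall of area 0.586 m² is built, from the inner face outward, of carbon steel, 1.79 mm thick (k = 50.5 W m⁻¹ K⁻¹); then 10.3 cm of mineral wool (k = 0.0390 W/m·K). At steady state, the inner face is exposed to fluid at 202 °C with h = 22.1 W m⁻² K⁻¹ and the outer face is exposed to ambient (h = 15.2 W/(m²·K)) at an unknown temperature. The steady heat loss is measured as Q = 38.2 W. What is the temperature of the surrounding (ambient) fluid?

Series resistances:
  R_conv,in = 1/(hA) = 1/(22.1·0.586) = 0.07722 K/W
  R_carbon steel = L/(kA) = 0.00179/(50.5·0.586) = 6.049×10^-5 K/W
  R_mineral wool = L/(kA) = 0.103/(0.0390·0.586) = 4.507 K/W
  R_conv,out = 1/(hA) = 1/(15.2·0.586) = 0.1123 K/W
ΣR = 4.696 K/W
ΔT = Q·ΣR = 38.2 × 4.696 = 179.4 K
Heat flows outward, so T_out = T_in − ΔT = 202 − 179.4 = 22.6 °C

T_out = 22.6 °C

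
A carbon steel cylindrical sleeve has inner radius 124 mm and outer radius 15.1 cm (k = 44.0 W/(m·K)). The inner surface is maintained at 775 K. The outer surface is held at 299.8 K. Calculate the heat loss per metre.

Q' = 2πk·ΔT/ln(r₂/r₁) = 2π × 44.0 × 475.2 / ln(0.151/0.124) = 6.67×10^5 W/m

Q' = 667 kW/m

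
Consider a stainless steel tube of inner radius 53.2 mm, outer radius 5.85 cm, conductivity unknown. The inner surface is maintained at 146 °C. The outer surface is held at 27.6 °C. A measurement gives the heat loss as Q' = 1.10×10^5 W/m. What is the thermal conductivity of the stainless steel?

ΣR = ΔT/Q' = |146 − 27.6|/1.10×10^5 = 0.001076 m·K/W
ln(r₂/r₁)/(2πk) = 0.001076 ⇒ k = 0.09497/(2π·0.001076) = 14.0 W/m·K

k = 14.0 W/m·K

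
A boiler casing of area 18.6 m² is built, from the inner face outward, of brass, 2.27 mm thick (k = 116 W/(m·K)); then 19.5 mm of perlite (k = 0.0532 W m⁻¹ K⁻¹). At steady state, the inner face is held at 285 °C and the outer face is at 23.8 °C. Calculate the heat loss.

Treat each layer as a resistance in series:
  R_brass = L/(kA) = 0.00227/(116·18.6) = 1.052×10^-6 K/W
  R_perlite = L/(kA) = 0.0195/(0.0532·18.6) = 0.01971 K/W
ΣR = 1.052×10^-6 + 0.01971 = 0.01971 K/W
Q = ΔT/ΣR = (285 °C − 23.8 °C)/0.01971 = 13300 W

Q = 13.3 kW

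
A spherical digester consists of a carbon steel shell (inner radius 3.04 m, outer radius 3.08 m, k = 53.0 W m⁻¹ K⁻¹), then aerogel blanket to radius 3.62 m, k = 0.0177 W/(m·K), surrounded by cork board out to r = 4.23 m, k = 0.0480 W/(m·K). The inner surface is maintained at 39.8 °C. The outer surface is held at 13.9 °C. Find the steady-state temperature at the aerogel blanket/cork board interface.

Treat each layer as a resistance in series:
  R_carbon steel = (1/3.04 − 1/3.08)/(4πk) = 0.004272/(4π·53.0) = 6.414×10^-6 K/W
  R_aerogel blanket = (1/3.08 − 1/3.62)/(4πk) = 0.04843/(4π·0.0177) = 0.2177 K/W
  R_cork board = (1/3.62 − 1/4.23)/(4πk) = 0.03984/(4π·0.0480) = 0.06604 K/W
ΣR = 6.414×10^-6 + 0.2177 + 0.06604 = 0.2837 K/W
Q = ΔT/ΣR = (39.8 °C − 13.9 °C)/0.2837 = 91.29 W
From the inner boundary to the aerogel blanket/cork board interface, ΣR_partial = 0.2177 K/W.
T_interface = T_in − Q·ΣR_partial = 39.8 °C − (91.29)(0.2177) = 19.9 °C

T = 19.9 °C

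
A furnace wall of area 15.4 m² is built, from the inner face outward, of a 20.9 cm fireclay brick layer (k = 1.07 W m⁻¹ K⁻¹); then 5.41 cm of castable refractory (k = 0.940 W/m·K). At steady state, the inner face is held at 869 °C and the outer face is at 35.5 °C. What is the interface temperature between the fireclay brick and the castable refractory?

T = 225 °C

Treat each layer as a resistance in series:
  R_fireclay brick = L/(kA) = 0.209/(1.07·15.4) = 0.01268 K/W
  R_castable refractory = L/(kA) = 0.0541/(0.940·15.4) = 0.003737 K/W
ΣR = 0.01268 + 0.003737 = 0.01642 K/W
Q = ΔT/ΣR = (869 °C − 35.5 °C)/0.01642 = 50760 W
From the inner boundary to the fireclay brick/castable refractory interface, ΣR_partial = 0.01268 K/W.
T_interface = T_in − Q·ΣR_partial = 869 °C − (50760)(0.01268) = 225 °C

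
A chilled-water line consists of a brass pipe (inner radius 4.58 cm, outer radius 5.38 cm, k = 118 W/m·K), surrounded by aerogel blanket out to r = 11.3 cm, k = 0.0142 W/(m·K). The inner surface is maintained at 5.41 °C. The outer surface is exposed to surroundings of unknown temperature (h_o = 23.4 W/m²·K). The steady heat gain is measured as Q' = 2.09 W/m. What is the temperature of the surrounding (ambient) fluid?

Sum the resistances:
  R'_brass = ln(0.0538/0.0458)/(2πk) = 0.1610/(2π·118) = 2.171×10^-4 m·K/W
  R'_aerogel blanket = ln(0.113/0.0538)/(2πk) = 0.7421/(2π·0.0142) = 8.318 m·K/W
  R'_conv,out = 1/(2πr h) = 1/(2π·0.113·23.4) = 0.06019 m·K/W
ΣR = 8.378 m·K/W
ΔT = Q'·ΣR = 2.09 × 8.378 = 17.51 K
Heat flows inward, so T_out = T_in + ΔT = 5.41 + 17.51 = 22.9 °C

T_out = 22.9 °C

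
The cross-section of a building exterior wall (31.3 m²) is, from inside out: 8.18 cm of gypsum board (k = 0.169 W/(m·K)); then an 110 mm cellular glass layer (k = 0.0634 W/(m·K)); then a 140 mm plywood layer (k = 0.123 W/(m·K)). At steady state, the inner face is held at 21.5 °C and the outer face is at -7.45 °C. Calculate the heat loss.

Treat each layer as a resistance in series:
  R_gypsum board = L/(kA) = 0.0818/(0.169·31.3) = 0.01546 K/W
  R_cellular glass = L/(kA) = 0.110/(0.0634·31.3) = 0.05543 K/W
  R_plywood = L/(kA) = 0.140/(0.123·31.3) = 0.03636 K/W
ΣR = 0.01546 + 0.05543 + 0.03636 = 0.1072 K/W
Q = ΔT/ΣR = (21.5 °C − -7.45 °C)/0.1072 = 270 W

Q = 270 W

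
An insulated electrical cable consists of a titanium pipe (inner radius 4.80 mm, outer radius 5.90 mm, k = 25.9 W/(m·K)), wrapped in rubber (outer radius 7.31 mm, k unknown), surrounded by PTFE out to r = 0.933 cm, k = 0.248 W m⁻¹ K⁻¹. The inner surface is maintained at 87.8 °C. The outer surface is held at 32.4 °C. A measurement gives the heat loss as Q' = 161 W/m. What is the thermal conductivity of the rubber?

ΣR = ΔT/Q' = |87.8 − 32.4|/161 = 0.3441 m·K/W
Known resistances:
  R'_titanium = ln(0.00590/0.00480)/(2πk) = 0.2063/(2π·25.9) = 0.001268 m·K/W
  R'_PTFE = ln(0.00933/0.00731)/(2πk) = 0.2440/(2π·0.248) = 0.1566 m·K/W
R_rubber = ΣR − ΣR_known = 0.3441 − 0.1579 = 0.1862 m·K/W
ln(r₂/r₁)/(2πk) = 0.1862 ⇒ k = 0.2143/(2π·0.1862) = 0.183 W/m·K

k = 0.183 W/m·K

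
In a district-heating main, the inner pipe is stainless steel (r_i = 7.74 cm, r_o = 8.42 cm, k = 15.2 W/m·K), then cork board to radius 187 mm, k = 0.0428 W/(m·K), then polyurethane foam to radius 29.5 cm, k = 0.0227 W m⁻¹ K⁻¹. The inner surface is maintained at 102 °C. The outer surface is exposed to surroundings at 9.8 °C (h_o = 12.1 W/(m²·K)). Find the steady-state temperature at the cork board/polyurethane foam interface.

T = 57.9 °C

Resistance network (inner→outer):
  R'_stainless steel = ln(0.0842/0.0774)/(2πk) = 0.08421/(2π·15.2) = 8.817×10^-4 m·K/W
  R'_cork board = ln(0.187/0.0842)/(2πk) = 0.7979/(2π·0.0428) = 2.967 m·K/W
  R'_polyurethane foam = ln(0.295/0.187)/(2πk) = 0.4559/(2π·0.0227) = 3.196 m·K/W
  R'_conv,out = 1/(2πr h) = 1/(2π·0.295·12.1) = 0.04459 m·K/W
ΣR = 8.817×10^-4 + 2.967 + 3.196 + 0.04459 = 6.208 m·K/W
Q' = ΔT/ΣR = (102 °C − 9.8 °C)/6.208 = 14.85 W/m
From the inner boundary to the cork board/polyurethane foam interface, ΣR_partial = 2.968 m·K/W.
T_interface = T_in − Q'·ΣR_partial = 102 °C − (14.85)(2.968) = 57.9 °C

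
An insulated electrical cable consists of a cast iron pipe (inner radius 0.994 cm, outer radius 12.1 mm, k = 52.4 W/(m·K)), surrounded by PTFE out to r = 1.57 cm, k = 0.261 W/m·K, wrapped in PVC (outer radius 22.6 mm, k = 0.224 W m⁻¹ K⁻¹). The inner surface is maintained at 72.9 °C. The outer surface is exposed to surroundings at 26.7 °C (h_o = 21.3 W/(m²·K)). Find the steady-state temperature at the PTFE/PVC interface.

Resistance network (inner→outer):
  R'_cast iron = ln(0.0121/0.00994)/(2πk) = 0.1966/(2π·52.4) = 5.973×10^-4 m·K/W
  R'_PTFE = ln(0.0157/0.0121)/(2πk) = 0.2605/(2π·0.261) = 0.1588 m·K/W
  R'_PVC = ln(0.0226/0.0157)/(2πk) = 0.3643/(2π·0.224) = 0.2588 m·K/W
  R'_conv,out = 1/(2πr h) = 1/(2π·0.0226·21.3) = 0.3306 m·K/W
ΣR = 5.973×10^-4 + 0.1588 + 0.2588 + 0.3306 = 0.7488 m·K/W
Q' = ΔT/ΣR = (72.9 °C − 26.7 °C)/0.7488 = 61.70 W/m
From the inner boundary to the PTFE/PVC interface, ΣR_partial = 0.1594 m·K/W.
T_interface = T_in − Q'·ΣR_partial = 72.9 °C − (61.70)(0.1594) = 63.1 °C

T = 63.1 °C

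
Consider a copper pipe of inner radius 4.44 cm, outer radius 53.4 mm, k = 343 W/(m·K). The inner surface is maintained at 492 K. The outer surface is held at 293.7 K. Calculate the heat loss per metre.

Q' = 2320 kW/m

Q' = 2πk·ΔT/ln(r₂/r₁) = 2π × 343 × 198.3 / ln(0.0534/0.0444) = 2.32×10^6 W/m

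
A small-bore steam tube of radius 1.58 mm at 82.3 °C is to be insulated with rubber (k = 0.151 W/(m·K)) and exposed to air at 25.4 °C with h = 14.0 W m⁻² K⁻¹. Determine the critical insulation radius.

r_cr = 1.08 cm

For a cylinder, r_cr = k_ins/h = 0.151/14.0 = 0.0108 m = 1.08 cm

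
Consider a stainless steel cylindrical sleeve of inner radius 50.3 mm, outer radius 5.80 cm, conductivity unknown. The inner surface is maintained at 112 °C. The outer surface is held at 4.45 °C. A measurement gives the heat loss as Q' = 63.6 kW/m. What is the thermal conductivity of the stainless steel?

ΣR = ΔT/Q' = |112 − 4.45|/63600 = 0.001691 m·K/W
ln(r₂/r₁)/(2πk) = 0.001691 ⇒ k = 0.1424/(2π·0.001691) = 13.4 W/m·K

k = 13.4 W/m·K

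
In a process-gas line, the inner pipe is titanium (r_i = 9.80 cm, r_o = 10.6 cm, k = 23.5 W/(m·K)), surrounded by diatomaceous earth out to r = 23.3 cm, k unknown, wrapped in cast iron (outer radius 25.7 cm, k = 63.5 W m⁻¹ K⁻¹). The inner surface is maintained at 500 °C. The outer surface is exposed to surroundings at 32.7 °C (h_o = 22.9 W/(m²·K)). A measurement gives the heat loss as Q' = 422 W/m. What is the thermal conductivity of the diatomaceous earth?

k = 0.116 W/m·K

ΣR = ΔT/Q' = |500 − 32.7|/422 = 1.107 m·K/W
Known resistances:
  R'_titanium = ln(0.106/0.0980)/(2πk) = 0.07847/(2π·23.5) = 5.315×10^-4 m·K/W
  R'_cast iron = ln(0.257/0.233)/(2πk) = 0.09804/(2π·63.5) = 2.457×10^-4 m·K/W
  R'_conv,out = 1/(2πr h) = 1/(2π·0.257·22.9) = 0.02704 m·K/W
R_diatomaceous earth = ΣR − ΣR_known = 1.107 − 0.02782 = 1.079 m·K/W
ln(r₂/r₁)/(2πk) = 1.079 ⇒ k = 0.7876/(2π·1.079) = 0.116 W/m·K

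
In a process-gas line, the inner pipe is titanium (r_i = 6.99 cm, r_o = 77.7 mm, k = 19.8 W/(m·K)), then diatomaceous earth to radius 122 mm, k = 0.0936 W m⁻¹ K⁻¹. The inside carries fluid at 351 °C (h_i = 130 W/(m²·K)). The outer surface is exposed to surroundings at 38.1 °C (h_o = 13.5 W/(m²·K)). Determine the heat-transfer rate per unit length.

Resistance network (inner→outer):
  R'_conv,in = 1/(2πr h) = 1/(2π·0.0699·130) = 0.01751 m·K/W
  R'_titanium = ln(0.0777/0.0699)/(2πk) = 0.1058/(2π·19.8) = 8.504×10^-4 m·K/W
  R'_diatomaceous earth = ln(0.122/0.0777)/(2πk) = 0.4512/(2π·0.0936) = 0.7672 m·K/W
  R'_conv,out = 1/(2πr h) = 1/(2π·0.122·13.5) = 0.09663 m·K/W
ΣR = 0.01751 + 8.504×10^-4 + 0.7672 + 0.09663 = 0.8822 m·K/W
Q' = ΔT/ΣR = (351 °C − 38.1 °C)/0.8822 = 355 W/m

Q' = 355 W/m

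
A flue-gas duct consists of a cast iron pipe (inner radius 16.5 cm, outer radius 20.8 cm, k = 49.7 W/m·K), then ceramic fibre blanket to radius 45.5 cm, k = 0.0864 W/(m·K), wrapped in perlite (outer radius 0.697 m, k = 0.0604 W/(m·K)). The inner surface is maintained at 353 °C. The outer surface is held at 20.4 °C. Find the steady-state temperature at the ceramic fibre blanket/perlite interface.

T = 166 °C

Series thermal resistances, inner to outer:
  R'_cast iron = ln(0.208/0.165)/(2πk) = 0.2316/(2π·49.7) = 7.416×10^-4 m·K/W
  R'_ceramic fibre blanket = ln(0.455/0.208)/(2πk) = 0.7828/(2π·0.0864) = 1.442 m·K/W
  R'_perlite = ln(0.697/0.455)/(2πk) = 0.4265/(2π·0.0604) = 1.124 m·K/W
ΣR = 7.416×10^-4 + 1.442 + 1.124 = 2.567 m·K/W
Q' = ΔT/ΣR = (353 °C − 20.4 °C)/2.567 = 129.6 W/m
From the inner boundary to the ceramic fibre blanket/perlite interface, ΣR_partial = 1.443 m·K/W.
T_interface = T_in − Q'·ΣR_partial = 353 °C − (129.6)(1.443) = 166 °C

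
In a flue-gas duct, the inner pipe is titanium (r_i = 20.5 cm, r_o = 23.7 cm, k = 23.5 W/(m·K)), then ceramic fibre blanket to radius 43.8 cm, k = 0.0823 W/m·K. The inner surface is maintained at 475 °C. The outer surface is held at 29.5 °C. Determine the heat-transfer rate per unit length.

Q' = 375 W/m

Resistance network (inner→outer):
  R'_titanium = ln(0.237/0.205)/(2πk) = 0.1451/(2π·23.5) = 9.824×10^-4 m·K/W
  R'_ceramic fibre blanket = ln(0.438/0.237)/(2πk) = 0.6142/(2π·0.0823) = 1.188 m·K/W
ΣR = 9.824×10^-4 + 1.188 = 1.189 m·K/W
Q' = ΔT/ΣR = (475 °C − 29.5 °C)/1.189 = 375 W/m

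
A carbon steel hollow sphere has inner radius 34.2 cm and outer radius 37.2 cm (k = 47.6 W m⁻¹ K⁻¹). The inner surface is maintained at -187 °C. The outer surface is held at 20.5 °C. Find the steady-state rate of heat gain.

Q = 4πk·ΔT/(1/r₁ − 1/r₂) = 4π × 47.6 × 207.5 / (1/0.342 − 1/0.372) = 5.26×10^5 W

Q = 5.26×10^5 W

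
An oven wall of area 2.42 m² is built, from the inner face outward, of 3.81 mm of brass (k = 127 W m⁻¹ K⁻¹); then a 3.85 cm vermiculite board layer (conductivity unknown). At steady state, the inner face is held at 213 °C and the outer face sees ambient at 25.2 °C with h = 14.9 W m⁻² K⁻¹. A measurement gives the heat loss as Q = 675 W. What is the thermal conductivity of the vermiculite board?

ΣR = ΔT/Q = |213 − 25.2|/675 = 0.2782 K/W
Known resistances:
  R_brass = L/(kA) = 0.00381/(127·2.42) = 1.240×10^-5 K/W
  R_conv,out = 1/(hA) = 1/(14.9·2.42) = 0.02773 K/W
R_vermiculite board = ΣR − ΣR_known = 0.2782 − 0.02774 = 0.2505 K/W
L/(kA) = 0.2505 ⇒ k = 0.0385/(0.2505·2.42) = 0.0635 W/m·K

k = 0.0635 W/m·K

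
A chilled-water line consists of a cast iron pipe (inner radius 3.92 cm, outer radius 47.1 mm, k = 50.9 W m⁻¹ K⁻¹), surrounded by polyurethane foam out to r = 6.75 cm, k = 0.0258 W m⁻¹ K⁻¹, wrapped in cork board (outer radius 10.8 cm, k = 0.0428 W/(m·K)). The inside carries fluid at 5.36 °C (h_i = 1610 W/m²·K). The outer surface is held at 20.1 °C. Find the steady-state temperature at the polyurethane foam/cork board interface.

Series thermal resistances, inner to outer:
  R'_conv,in = 1/(2πr h) = 1/(2π·0.0392·1610) = 0.002522 m·K/W
  R'_cast iron = ln(0.0471/0.0392)/(2πk) = 0.1836/(2π·50.9) = 5.741×10^-4 m·K/W
  R'_polyurethane foam = ln(0.0675/0.0471)/(2πk) = 0.3599/(2π·0.0258) = 2.220 m·K/W
  R'_cork board = ln(0.108/0.0675)/(2πk) = 0.4700/(2π·0.0428) = 1.748 m·K/W
ΣR = 0.002522 + 5.741×10^-4 + 2.220 + 1.748 = 3.971 m·K/W
Q' = ΔT/ΣR = (5.36 °C − 20.1 °C)/3.971 = -3.712 W/m
From the inner boundary to the polyurethane foam/cork board interface, ΣR_partial = 2.223 m·K/W.
T_interface = T_in − Q'·ΣR_partial = 5.36 °C − (-3.712)(2.223) = 13.6 °C

T = 13.6 °C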